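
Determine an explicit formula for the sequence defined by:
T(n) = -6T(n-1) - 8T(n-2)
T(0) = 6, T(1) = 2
Characteristic equation: x² + 6x + 8 = 0, which factors as (x - (-2))(x - (-4)) = 0.
Roots r₁ = -2, r₂ = -4 (distinct).
General solution: T(n) = A·(-2)^n + B·(-4)^n.
From T(0) = 6: A + B = 6.
From T(1) = 2: -2A - 4B = 2.
Solving: A = 13, B = -7.
So T(n) = 13 \left(-2\right)^{n} - 7 \left(-4\right)^{n}.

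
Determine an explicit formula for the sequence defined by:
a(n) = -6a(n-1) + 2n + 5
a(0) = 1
First-order linear with linear forcing.
Homogeneous solution: a_h(n) = A·(-6)^n.
Try particular a_p(n) = pn + q. Substituting:
  pn + q = -6(p(n-1) + q) + 2n + 5.
Matching the n-coefficient: p = -6p + 2 ⇒ p = \frac{2}{7}.
Matching constants: q = 6p - 6q + 5 ⇒ q = \frac{47}{49}.
General: a(n) = A·(-6)^n + \frac{2 n}{7} + \frac{47}{49}.
Apply a(0) = 1: A + \frac{47}{49} = 1 ⇒ A = \frac{2}{49}.
So a(n) = \frac{2 \left(-6\right)^{n}}{49} + \frac{2 n}{7} + \frac{47}{49}.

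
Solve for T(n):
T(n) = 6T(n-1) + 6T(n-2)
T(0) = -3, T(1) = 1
Characteristic equation: x² - 6x - 6 = 0.
Discriminant Δ = (6)² + 4·(6) = 60.
Roots r₁,₂ = (6 ± √60)/2, so r₁ = 3 + \sqrt{15}, r₂ = 3 - \sqrt{15}.
General solution: T(n) = A·r₁^n + B·r₂^n.
From the initial conditions, A + B = -3 and r₁A + r₂B = 1.
Since r₁ - r₂ = √60: A = (1 - (-3)r₂)/√60 = - \frac{3}{2} + \frac{\sqrt{15}}{3}, and B = -3 - A = - \frac{3}{2} - \frac{\sqrt{15}}{3}.
So T(n) = \left(- \frac{3}{2} + \frac{\sqrt{15}}{3}\right)\left(3 + \sqrt{15}\right)^n + \left(- \frac{3}{2} - \frac{\sqrt{15}}{3}\right)\left(3 - \sqrt{15}\right)^n.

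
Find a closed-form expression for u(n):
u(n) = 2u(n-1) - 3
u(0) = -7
First-order linear non-homogeneous.
Homogeneous solution: u_h(n) = A·(2)^n.
Try constant particular solution u_p = K: K = 2K - 3 ⇒ K = 3.
General: u(n) = A·(2)^n + 3.
Apply u(0) = -7: A + 3 = -7 ⇒ A = -10.
So u(n) = 3 - 10 \cdot 2^{n}.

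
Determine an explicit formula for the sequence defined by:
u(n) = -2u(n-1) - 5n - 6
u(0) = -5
First-order linear with linear forcing.
Homogeneous solution: u_h(n) = A·(-2)^n.
Try particular u_p(n) = pn + q. Substituting:
  pn + q = -2(p(n-1) + q) - 5n - 6.
Matching the n-coefficient: p = -2p - 5 ⇒ p = - \frac{5}{3}.
Matching constants: q = 2p - 2q - 6 ⇒ q = - \frac{28}{9}.
General: u(n) = A·(-2)^n - \frac{5 n}{3} - \frac{28}{9}.
Apply u(0) = -5: A - \frac{28}{9} = -5 ⇒ A = - \frac{17}{9}.
So u(n) = - \frac{17 \left(-2\right)^{n}}{9} - \frac{5 n}{3} - \frac{28}{9}.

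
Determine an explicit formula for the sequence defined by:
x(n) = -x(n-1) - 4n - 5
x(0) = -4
First-order linear with linear forcing.
Homogeneous solution: x_h(n) = A·(-1)^n.
Try particular x_p(n) = pn + q. Substituting:
  pn + q = -(p(n-1) + q) - 4n - 5.
Matching the n-coefficient: p = -p - 4 ⇒ p = -2.
Matching constants: q = p - q - 5 ⇒ q = - \frac{7}{2}.
General: x(n) = A·(-1)^n - 2 n - \frac{7}{2}.
Apply x(0) = -4: A - \frac{7}{2} = -4 ⇒ A = - \frac{1}{2}.
So x(n) = - \frac{\left(-1\right)^{n}}{2} - 2 n - \frac{7}{2}.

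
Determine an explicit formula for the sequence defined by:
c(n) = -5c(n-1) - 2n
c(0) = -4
First-order linear with linear forcing.
Homogeneous solution: c_h(n) = A·(-5)^n.
Try particular c_p(n) = pn + q. Substituting:
  pn + q = -5(p(n-1) + q) - 2n.
Matching the n-coefficient: p = -5p - 2 ⇒ p = - \frac{1}{3}.
Matching constants: q = 5p - 5q ⇒ q = - \frac{5}{18}.
General: c(n) = A·(-5)^n - \frac{n}{3} - \frac{5}{18}.
Apply c(0) = -4: A - \frac{5}{18} = -4 ⇒ A = - \frac{67}{18}.
So c(n) = - \frac{67 \left(-5\right)^{n}}{18} - \frac{n}{3} - \frac{5}{18}.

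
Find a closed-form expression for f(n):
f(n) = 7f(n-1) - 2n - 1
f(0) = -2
First-order linear with linear forcing.
Homogeneous solution: f_h(n) = A·(7)^n.
Try particular f_p(n) = pn + q. Substituting:
  pn + q = 7(p(n-1) + q) - 2n - 1.
Matching the n-coefficient: p = 7p - 2 ⇒ p = \frac{1}{3}.
Matching constants: q = -7p + 7q - 1 ⇒ q = \frac{5}{9}.
General: f(n) = A·(7)^n + \frac{n}{3} + \frac{5}{9}.
Apply f(0) = -2: A + \frac{5}{9} = -2 ⇒ A = - \frac{23}{9}.
So f(n) = - \frac{23 \cdot 7^{n}}{9} + \frac{n}{3} + \frac{5}{9}.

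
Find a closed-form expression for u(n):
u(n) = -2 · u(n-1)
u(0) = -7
Pure geometric recurrence with ratio -2.
By induction u(n) = u(0) · (-2)^n = - 7 \left(-2\right)^{n}.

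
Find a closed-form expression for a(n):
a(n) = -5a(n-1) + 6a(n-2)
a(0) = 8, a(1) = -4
Characteristic equation: x² + 5x - 6 = 0, which factors as (x - (1))(x - (-6)) = 0.
Roots r₁ = 1, r₂ = -6 (distinct).
General solution: a(n) = A·(1)^n + B·(-6)^n.
From a(0) = 8: A + B = 8.
From a(1) = -4: A - 6B = -4.
Solving: A = \frac{44}{7}, B = \frac{12}{7}.
So a(n) = \frac{12 \left(-6\right)^{n}}{7} + \frac{44}{7}.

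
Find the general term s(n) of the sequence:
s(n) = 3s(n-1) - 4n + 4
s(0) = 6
First-order linear with linear forcing.
Homogeneous solution: s_h(n) = A·(3)^n.
Try particular s_p(n) = pn + q. Substituting:
  pn + q = 3(p(n-1) + q) - 4n + 4.
Matching the n-coefficient: p = 3p - 4 ⇒ p = 2.
Matching constants: q = -3p + 3q + 4 ⇒ q = 1.
General: s(n) = A·(3)^n + 2 n + 1.
Apply s(0) = 6: A + 1 = 6 ⇒ A = 5.
So s(n) = 5 \cdot 3^{n} + 2 n + 1.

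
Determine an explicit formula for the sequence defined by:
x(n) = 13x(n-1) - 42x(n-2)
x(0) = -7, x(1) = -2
Characteristic equation: x² - 13x + 42 = 0, which factors as (x - (6))(x - (7)) = 0.
Roots r₁ = 6, r₂ = 7 (distinct).
General solution: x(n) = A·(6)^n + B·(7)^n.
From x(0) = -7: A + B = -7.
From x(1) = -2: 6A + 7B = -2.
Solving: A = -47, B = 40.
So x(n) = - 47 \cdot 6^{n} + 40 \cdot 7^{n}.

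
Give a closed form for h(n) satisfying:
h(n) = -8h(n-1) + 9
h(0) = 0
First-order linear non-homogeneous.
Homogeneous solution: h_h(n) = A·(-8)^n.
Try constant particular solution h_p = K: K = -8K + 9 ⇒ K = 1.
General: h(n) = A·(-8)^n + 1.
Apply h(0) = 0: A + 1 = 0 ⇒ A = -1.
So h(n) = 1 - \left(-8\right)^{n}.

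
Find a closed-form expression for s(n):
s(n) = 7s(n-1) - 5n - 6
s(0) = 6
First-order linear with linear forcing.
Homogeneous solution: s_h(n) = A·(7)^n.
Try particular s_p(n) = pn + q. Substituting:
  pn + q = 7(p(n-1) + q) - 5n - 6.
Matching the n-coefficient: p = 7p - 5 ⇒ p = \frac{5}{6}.
Matching constants: q = -7p + 7q - 6 ⇒ q = \frac{71}{36}.
General: s(n) = A·(7)^n + \frac{5 n}{6} + \frac{71}{36}.
Apply s(0) = 6: A + \frac{71}{36} = 6 ⇒ A = \frac{145}{36}.
So s(n) = \frac{145 \cdot 7^{n}}{36} + \frac{5 n}{6} + \frac{71}{36}.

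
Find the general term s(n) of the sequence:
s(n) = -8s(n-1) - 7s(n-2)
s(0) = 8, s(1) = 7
Characteristic equation: x² + 8x + 7 = 0, which factors as (x - (-7))(x - (-1)) = 0.
Roots r₁ = -7, r₂ = -1 (distinct).
General solution: s(n) = A·(-7)^n + B·(-1)^n.
From s(0) = 8: A + B = 8.
From s(1) = 7: -7A - B = 7.
Solving: A = - \frac{5}{2}, B = \frac{21}{2}.
So s(n) = \frac{21 \left(-1\right)^{n}}{2} - \frac{5 \left(-7\right)^{n}}{2}.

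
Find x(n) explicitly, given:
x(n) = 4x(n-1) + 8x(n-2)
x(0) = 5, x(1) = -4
Characteristic equation: x² - 4x - 8 = 0.
Discriminant Δ = (4)² + 4·(8) = 48.
Roots r₁,₂ = (4 ± √48)/2, so r₁ = 2 + 2 \sqrt{3}, r₂ = 2 - 2 \sqrt{3}.
General solution: x(n) = A·r₁^n + B·r₂^n.
From the initial conditions, A + B = 5 and r₁A + r₂B = -4.
Since r₁ - r₂ = √48: A = (-4 - (5)r₂)/√48 = \frac{5}{2} - \frac{7 \sqrt{3}}{6}, and B = 5 - A = \frac{7 \sqrt{3}}{6} + \frac{5}{2}.
So x(n) = \left(\frac{5}{2} - \frac{7 \sqrt{3}}{6}\right)\left(2 + 2 \sqrt{3}\right)^n + \left(\frac{7 \sqrt{3}}{6} + \frac{5}{2}\right)\left(2 - 2 \sqrt{3}\right)^n.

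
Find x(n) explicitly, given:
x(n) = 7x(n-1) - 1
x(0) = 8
First-order linear non-homogeneous.
Homogeneous solution: x_h(n) = A·(7)^n.
Try constant particular solution x_p = K: K = 7K - 1 ⇒ K = \frac{1}{6}.
General: x(n) = A·(7)^n + \frac{1}{6}.
Apply x(0) = 8: A + \frac{1}{6} = 8 ⇒ A = \frac{47}{6}.
So x(n) = \frac{47 \cdot 7^{n}}{6} + \frac{1}{6}.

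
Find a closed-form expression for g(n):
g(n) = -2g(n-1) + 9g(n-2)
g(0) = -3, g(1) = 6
Characteristic equation: x² + 2x - 9 = 0.
Discriminant Δ = (-2)² + 4·(9) = 40.
Roots r₁,₂ = (-2 ± √40)/2, so r₁ = -1 + \sqrt{10}, r₂ = - \sqrt{10} - 1.
General solution: g(n) = A·r₁^n + B·r₂^n.
From the initial conditions, A + B = -3 and r₁A + r₂B = 6.
Since r₁ - r₂ = √40: A = (6 - (-3)r₂)/√40 = - \frac{3}{2} + \frac{3 \sqrt{10}}{20}, and B = -3 - A = - \frac{3}{2} - \frac{3 \sqrt{10}}{20}.
So g(n) = \left(- \frac{3}{2} + \frac{3 \sqrt{10}}{20}\right)\left(-1 + \sqrt{10}\right)^n + \left(- \frac{3}{2} - \frac{3 \sqrt{10}}{20}\right)\left(- \sqrt{10} - 1\right)^n.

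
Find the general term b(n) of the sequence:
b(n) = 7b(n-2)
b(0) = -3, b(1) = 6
Characteristic equation: x² - 7 = 0.
Discriminant Δ = (0)² + 4·(7) = 28.
Roots r₁,₂ = (0 ± √28)/2, so r₁ = \sqrt{7}, r₂ = - \sqrt{7}.
General solution: b(n) = A·r₁^n + B·r₂^n.
From the initial conditions, A + B = -3 and r₁A + r₂B = 6.
Since r₁ - r₂ = √28: A = (6 - (-3)r₂)/√28 = - \frac{3}{2} + \frac{3 \sqrt{7}}{7}, and B = -3 - A = - \frac{3}{2} - \frac{3 \sqrt{7}}{7}.
So b(n) = \left(- \frac{3}{2} + \frac{3 \sqrt{7}}{7}\right)\left(\sqrt{7}\right)^n + \left(- \frac{3}{2} - \frac{3 \sqrt{7}}{7}\right)\left(- \sqrt{7}\right)^n.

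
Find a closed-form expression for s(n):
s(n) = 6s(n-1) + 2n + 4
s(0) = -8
First-order linear with linear forcing.
Homogeneous solution: s_h(n) = A·(6)^n.
Try particular s_p(n) = pn + q. Substituting:
  pn + q = 6(p(n-1) + q) + 2n + 4.
Matching the n-coefficient: p = 6p + 2 ⇒ p = - \frac{2}{5}.
Matching constants: q = -6p + 6q + 4 ⇒ q = - \frac{32}{25}.
General: s(n) = A·(6)^n - \frac{2 n}{5} - \frac{32}{25}.
Apply s(0) = -8: A - \frac{32}{25} = -8 ⇒ A = - \frac{168}{25}.
So s(n) = - \frac{168 \cdot 6^{n}}{25} - \frac{2 n}{5} - \frac{32}{25}.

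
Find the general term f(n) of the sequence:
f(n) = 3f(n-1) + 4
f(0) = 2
First-order linear non-homogeneous.
Homogeneous solution: f_h(n) = A·(3)^n.
Try constant particular solution f_p = K: K = 3K + 4 ⇒ K = -2.
General: f(n) = A·(3)^n - 2.
Apply f(0) = 2: A - 2 = 2 ⇒ A = 4.
So f(n) = 4 \cdot 3^{n} - 2.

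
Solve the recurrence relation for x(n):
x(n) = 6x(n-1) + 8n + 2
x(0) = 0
First-order linear with linear forcing.
Homogeneous solution: x_h(n) = A·(6)^n.
Try particular x_p(n) = pn + q. Substituting:
  pn + q = 6(p(n-1) + q) + 8n + 2.
Matching the n-coefficient: p = 6p + 8 ⇒ p = - \frac{8}{5}.
Matching constants: q = -6p + 6q + 2 ⇒ q = - \frac{58}{25}.
General: x(n) = A·(6)^n - \frac{8 n}{5} - \frac{58}{25}.
Apply x(0) = 0: A - \frac{58}{25} = 0 ⇒ A = \frac{58}{25}.
So x(n) = \frac{58 \cdot 6^{n}}{25} - \frac{8 n}{5} - \frac{58}{25}.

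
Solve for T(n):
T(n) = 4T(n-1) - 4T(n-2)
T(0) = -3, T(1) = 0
Characteristic equation: x² - 4x + 4 = 0, which is (x - (2))².
Repeated root r = 2.
General solution: T(n) = (A + Bn)·(2)^n.
From T(0) = -3: A = -3.
From T(1) = 0: (A + B)·(2) = 0 ⇒ B = 3.
So T(n) = \left(3 n - 3\right) \cdot (2)^n.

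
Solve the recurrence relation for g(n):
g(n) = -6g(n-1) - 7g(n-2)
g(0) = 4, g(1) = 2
Characteristic equation: x² + 6x + 7 = 0.
Discriminant Δ = (-6)² + 4·(-7) = 8.
Roots r₁,₂ = (-6 ± √8)/2, so r₁ = -3 + \sqrt{2}, r₂ = -3 - \sqrt{2}.
General solution: g(n) = A·r₁^n + B·r₂^n.
From the initial conditions, A + B = 4 and r₁A + r₂B = 2.
Since r₁ - r₂ = √8: A = (2 - (4)r₂)/√8 = 2 + \frac{7 \sqrt{2}}{2}, and B = 4 - A = 2 - \frac{7 \sqrt{2}}{2}.
So g(n) = \left(2 + \frac{7 \sqrt{2}}{2}\right)\left(-3 + \sqrt{2}\right)^n + \left(2 - \frac{7 \sqrt{2}}{2}\right)\left(-3 - \sqrt{2}\right)^n.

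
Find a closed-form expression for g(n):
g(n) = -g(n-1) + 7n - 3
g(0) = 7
First-order linear with linear forcing.
Homogeneous solution: g_h(n) = A·(-1)^n.
Try particular g_p(n) = pn + q. Substituting:
  pn + q = -(p(n-1) + q) + 7n - 3.
Matching the n-coefficient: p = -p + 7 ⇒ p = \frac{7}{2}.
Matching constants: q = p - q - 3 ⇒ q = \frac{1}{4}.
General: g(n) = A·(-1)^n + \frac{7 n}{2} + \frac{1}{4}.
Apply g(0) = 7: A + \frac{1}{4} = 7 ⇒ A = \frac{27}{4}.
So g(n) = \frac{27 \left(-1\right)^{n}}{4} + \frac{7 n}{2} + \frac{1}{4}.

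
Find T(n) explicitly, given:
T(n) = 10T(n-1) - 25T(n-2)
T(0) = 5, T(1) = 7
Characteristic equation: x² - 10x + 25 = 0, which is (x - (5))².
Repeated root r = 5.
General solution: T(n) = (A + Bn)·(5)^n.
From T(0) = 5: A = 5.
From T(1) = 7: (A + B)·(5) = 7 ⇒ B = - \frac{18}{5}.
So T(n) = \left(5 - \frac{18 n}{5}\right) \cdot (5)^n.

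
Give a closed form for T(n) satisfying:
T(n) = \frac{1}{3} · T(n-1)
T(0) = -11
Pure geometric recurrence with ratio \frac{1}{3}.
By induction T(n) = T(0) · (\frac{1}{3})^n = - 11 \cdot 3^{- n}.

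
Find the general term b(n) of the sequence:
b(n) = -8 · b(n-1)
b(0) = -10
Pure geometric recurrence with ratio -8.
By induction b(n) = b(0) · (-8)^n = - 10 \left(-8\right)^{n}.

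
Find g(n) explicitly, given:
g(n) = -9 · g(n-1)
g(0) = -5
Pure geometric recurrence with ratio -9.
By induction g(n) = g(0) · (-9)^n = - 5 \left(-9\right)^{n}.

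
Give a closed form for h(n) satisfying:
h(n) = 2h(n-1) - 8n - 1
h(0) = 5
First-order linear with linear forcing.
Homogeneous solution: h_h(n) = A·(2)^n.
Try particular h_p(n) = pn + q. Substituting:
  pn + q = 2(p(n-1) + q) - 8n - 1.
Matching the n-coefficient: p = 2p - 8 ⇒ p = 8.
Matching constants: q = -2p + 2q - 1 ⇒ q = 17.
General: h(n) = A·(2)^n + 8 n + 17.
Apply h(0) = 5: A + 17 = 5 ⇒ A = -12.
So h(n) = - 12 \cdot 2^{n} + 8 n + 17.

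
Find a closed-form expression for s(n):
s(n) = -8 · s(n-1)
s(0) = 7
Pure geometric recurrence with ratio -8.
By induction s(n) = s(0) · (-8)^n = 7 \left(-8\right)^{n}.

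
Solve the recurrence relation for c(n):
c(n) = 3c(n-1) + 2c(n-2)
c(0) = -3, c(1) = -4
Characteristic equation: x² - 3x - 2 = 0.
Discriminant Δ = (3)² + 4·(2) = 17.
Roots r₁,₂ = (3 ± √17)/2, so r₁ = \frac{3}{2} + \frac{\sqrt{17}}{2}, r₂ = \frac{3}{2} - \frac{\sqrt{17}}{2}.
General solution: c(n) = A·r₁^n + B·r₂^n.
From the initial conditions, A + B = -3 and r₁A + r₂B = -4.
Since r₁ - r₂ = √17: A = (-4 - (-3)r₂)/√17 = - \frac{3}{2} + \frac{\sqrt{17}}{34}, and B = -3 - A = - \frac{3}{2} - \frac{\sqrt{17}}{34}.
So c(n) = \left(- \frac{3}{2} + \frac{\sqrt{17}}{34}\right)\left(\frac{3}{2} + \frac{\sqrt{17}}{2}\right)^n + \left(- \frac{3}{2} - \frac{\sqrt{17}}{34}\right)\left(\frac{3}{2} - \frac{\sqrt{17}}{2}\right)^n.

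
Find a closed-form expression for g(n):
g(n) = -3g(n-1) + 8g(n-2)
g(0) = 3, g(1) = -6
Characteristic equation: x² + 3x - 8 = 0.
Discriminant Δ = (-3)² + 4·(8) = 41.
Roots r₁,₂ = (-3 ± √41)/2, so r₁ = - \frac{3}{2} + \frac{\sqrt{41}}{2}, r₂ = - \frac{\sqrt{41}}{2} - \frac{3}{2}.
General solution: g(n) = A·r₁^n + B·r₂^n.
From the initial conditions, A + B = 3 and r₁A + r₂B = -6.
Since r₁ - r₂ = √41: A = (-6 - (3)r₂)/√41 = \frac{3}{2} - \frac{3 \sqrt{41}}{82}, and B = 3 - A = \frac{3 \sqrt{41}}{82} + \frac{3}{2}.
So g(n) = \left(\frac{3}{2} - \frac{3 \sqrt{41}}{82}\right)\left(- \frac{3}{2} + \frac{\sqrt{41}}{2}\right)^n + \left(\frac{3 \sqrt{41}}{82} + \frac{3}{2}\right)\left(- \frac{\sqrt{41}}{2} - \frac{3}{2}\right)^n.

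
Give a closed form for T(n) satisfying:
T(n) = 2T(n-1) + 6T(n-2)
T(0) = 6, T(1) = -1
Characteristic equation: x² - 2x - 6 = 0.
Discriminant Δ = (2)² + 4·(6) = 28.
Roots r₁,₂ = (2 ± √28)/2, so r₁ = 1 + \sqrt{7}, r₂ = 1 - \sqrt{7}.
General solution: T(n) = A·r₁^n + B·r₂^n.
From the initial conditions, A + B = 6 and r₁A + r₂B = -1.
Since r₁ - r₂ = √28: A = (-1 - (6)r₂)/√28 = 3 - \frac{\sqrt{7}}{2}, and B = 6 - A = \frac{\sqrt{7}}{2} + 3.
So T(n) = \left(3 - \frac{\sqrt{7}}{2}\right)\left(1 + \sqrt{7}\right)^n + \left(\frac{\sqrt{7}}{2} + 3\right)\left(1 - \sqrt{7}\right)^n.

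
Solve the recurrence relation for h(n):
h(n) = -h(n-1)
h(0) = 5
This is a homogeneous first-order recurrence with ratio -1.
By induction h(n) = h(0) · (-1)^n = 5 \left(-1\right)^{n}.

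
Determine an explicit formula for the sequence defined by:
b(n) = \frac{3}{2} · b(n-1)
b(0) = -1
Pure geometric recurrence with ratio \frac{3}{2}.
By induction b(n) = b(0) · (\frac{3}{2})^n = - \left(\frac{3}{2}\right)^{n}.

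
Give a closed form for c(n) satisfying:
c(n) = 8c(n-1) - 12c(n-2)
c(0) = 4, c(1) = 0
Characteristic equation: x² - 8x + 12 = 0, which factors as (x - (2))(x - (6)) = 0.
Roots r₁ = 2, r₂ = 6 (distinct).
General solution: c(n) = A·(2)^n + B·(6)^n.
From c(0) = 4: A + B = 4.
From c(1) = 0: 2A + 6B = 0.
Solving: A = 6, B = -2.
So c(n) = 6 \cdot 2^{n} - 2 \cdot 6^{n}.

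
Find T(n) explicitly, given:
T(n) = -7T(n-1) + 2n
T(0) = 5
First-order linear with linear forcing.
Homogeneous solution: T_h(n) = A·(-7)^n.
Try particular T_p(n) = pn + q. Substituting:
  pn + q = -7(p(n-1) + q) + 2n.
Matching the n-coefficient: p = -7p + 2 ⇒ p = \frac{1}{4}.
Matching constants: q = 7p - 7q ⇒ q = \frac{7}{32}.
General: T(n) = A·(-7)^n + \frac{n}{4} + \frac{7}{32}.
Apply T(0) = 5: A + \frac{7}{32} = 5 ⇒ A = \frac{153}{32}.
So T(n) = \frac{153 \left(-7\right)^{n}}{32} + \frac{n}{4} + \frac{7}{32}.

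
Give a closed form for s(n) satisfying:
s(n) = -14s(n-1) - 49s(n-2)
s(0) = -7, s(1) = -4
Characteristic equation: x² + 14x + 49 = 0, which is (x - (-7))².
Repeated root r = -7.
General solution: s(n) = (A + Bn)·(-7)^n.
From s(0) = -7: A = -7.
From s(1) = -4: (A + B)·(-7) = -4 ⇒ B = \frac{53}{7}.
So s(n) = \left(\frac{53 n}{7} - 7\right) \cdot (-7)^n.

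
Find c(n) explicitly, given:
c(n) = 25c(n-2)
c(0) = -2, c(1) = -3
Characteristic equation: x² - 25 = 0, which factors as (x - (5))(x - (-5)) = 0.
Roots r₁ = 5, r₂ = -5 (distinct).
General solution: c(n) = A·(5)^n + B·(-5)^n.
From c(0) = -2: A + B = -2.
From c(1) = -3: 5A - 5B = -3.
Solving: A = - \frac{13}{10}, B = - \frac{7}{10}.
So c(n) = - \frac{7 \left(-5\right)^{n}}{10} - \frac{13 \cdot 5^{n}}{10}.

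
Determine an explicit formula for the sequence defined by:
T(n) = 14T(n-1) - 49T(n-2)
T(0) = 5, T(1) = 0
Characteristic equation: x² - 14x + 49 = 0, which is (x - (7))².
Repeated root r = 7.
General solution: T(n) = (A + Bn)·(7)^n.
From T(0) = 5: A = 5.
From T(1) = 0: (A + B)·(7) = 0 ⇒ B = -5.
So T(n) = \left(5 - 5 n\right) \cdot (7)^n.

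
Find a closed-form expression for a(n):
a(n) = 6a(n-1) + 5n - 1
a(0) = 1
First-order linear with linear forcing.
Homogeneous solution: a_h(n) = A·(6)^n.
Try particular a_p(n) = pn + q. Substituting:
  pn + q = 6(p(n-1) + q) + 5n - 1.
Matching the n-coefficient: p = 6p + 5 ⇒ p = -1.
Matching constants: q = -6p + 6q - 1 ⇒ q = -1.
General: a(n) = A·(6)^n - n - 1.
Apply a(0) = 1: A - 1 = 1 ⇒ A = 2.
So a(n) = 2 \cdot 6^{n} - n - 1.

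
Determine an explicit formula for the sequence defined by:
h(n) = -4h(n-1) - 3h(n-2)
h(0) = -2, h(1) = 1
Characteristic equation: x² + 4x + 3 = 0, which factors as (x - (-3))(x - (-1)) = 0.
Roots r₁ = -3, r₂ = -1 (distinct).
General solution: h(n) = A·(-3)^n + B·(-1)^n.
From h(0) = -2: A + B = -2.
From h(1) = 1: -3A - B = 1.
Solving: A = \frac{1}{2}, B = - \frac{5}{2}.
So h(n) = - \frac{5 \left(-1\right)^{n}}{2} + \frac{\left(-3\right)^{n}}{2}.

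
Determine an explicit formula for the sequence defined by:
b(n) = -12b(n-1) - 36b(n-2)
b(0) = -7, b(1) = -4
Characteristic equation: x² + 12x + 36 = 0, which is (x - (-6))².
Repeated root r = -6.
General solution: b(n) = (A + Bn)·(-6)^n.
From b(0) = -7: A = -7.
From b(1) = -4: (A + B)·(-6) = -4 ⇒ B = \frac{23}{3}.
So b(n) = \left(\frac{23 n}{3} - 7\right) \cdot (-6)^n.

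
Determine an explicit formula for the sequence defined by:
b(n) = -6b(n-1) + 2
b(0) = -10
First-order linear non-homogeneous.
Homogeneous solution: b_h(n) = A·(-6)^n.
Try constant particular solution b_p = K: K = -6K + 2 ⇒ K = \frac{2}{7}.
General: b(n) = A·(-6)^n + \frac{2}{7}.
Apply b(0) = -10: A + \frac{2}{7} = -10 ⇒ A = - \frac{72}{7}.
So b(n) = \frac{2}{7} - \frac{72 \left(-6\right)^{n}}{7}.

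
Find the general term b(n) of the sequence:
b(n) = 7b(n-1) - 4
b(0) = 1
First-order linear non-homogeneous.
Homogeneous solution: b_h(n) = A·(7)^n.
Try constant particular solution b_p = K: K = 7K - 4 ⇒ K = \frac{2}{3}.
General: b(n) = A·(7)^n + \frac{2}{3}.
Apply b(0) = 1: A + \frac{2}{3} = 1 ⇒ A = \frac{1}{3}.
So b(n) = \frac{7^{n}}{3} + \frac{2}{3}.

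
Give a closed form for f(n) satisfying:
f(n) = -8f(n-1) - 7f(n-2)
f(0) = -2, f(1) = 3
Characteristic equation: x² + 8x + 7 = 0, which factors as (x - (-7))(x - (-1)) = 0.
Roots r₁ = -7, r₂ = -1 (distinct).
General solution: f(n) = A·(-7)^n + B·(-1)^n.
From f(0) = -2: A + B = -2.
From f(1) = 3: -7A - B = 3.
Solving: A = - \frac{1}{6}, B = - \frac{11}{6}.
So f(n) = - \frac{11 \left(-1\right)^{n}}{6} - \frac{\left(-7\right)^{n}}{6}.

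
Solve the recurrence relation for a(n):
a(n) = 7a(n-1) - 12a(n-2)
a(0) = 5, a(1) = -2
Characteristic equation: x² - 7x + 12 = 0, which factors as (x - (3))(x - (4)) = 0.
Roots r₁ = 3, r₂ = 4 (distinct).
General solution: a(n) = A·(3)^n + B·(4)^n.
From a(0) = 5: A + B = 5.
From a(1) = -2: 3A + 4B = -2.
Solving: A = 22, B = -17.
So a(n) = 22 \cdot 3^{n} - 17 \cdot 4^{n}.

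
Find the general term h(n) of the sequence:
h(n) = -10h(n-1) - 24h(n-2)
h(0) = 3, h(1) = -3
Characteristic equation: x² + 10x + 24 = 0, which factors as (x - (-4))(x - (-6)) = 0.
Roots r₁ = -4, r₂ = -6 (distinct).
General solution: h(n) = A·(-4)^n + B·(-6)^n.
From h(0) = 3: A + B = 3.
From h(1) = -3: -4A - 6B = -3.
Solving: A = \frac{15}{2}, B = - \frac{9}{2}.
So h(n) = \frac{15 \left(-4\right)^{n}}{2} - \frac{9 \left(-6\right)^{n}}{2}.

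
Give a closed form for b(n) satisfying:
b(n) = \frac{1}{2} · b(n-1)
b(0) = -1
Pure geometric recurrence with ratio \frac{1}{2}.
By induction b(n) = b(0) · (\frac{1}{2})^n = - 2^{- n}.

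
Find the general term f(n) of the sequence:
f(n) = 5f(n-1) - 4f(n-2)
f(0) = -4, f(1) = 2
Characteristic equation: x² - 5x + 4 = 0, which factors as (x - (1))(x - (4)) = 0.
Roots r₁ = 1, r₂ = 4 (distinct).
General solution: f(n) = A·(1)^n + B·(4)^n.
From f(0) = -4: A + B = -4.
From f(1) = 2: A + 4B = 2.
Solving: A = -6, B = 2.
So f(n) = 2 \cdot 4^{n} - 6.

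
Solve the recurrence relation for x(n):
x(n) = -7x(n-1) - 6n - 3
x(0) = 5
First-order linear with linear forcing.
Homogeneous solution: x_h(n) = A·(-7)^n.
Try particular x_p(n) = pn + q. Substituting:
  pn + q = -7(p(n-1) + q) - 6n - 3.
Matching the n-coefficient: p = -7p - 6 ⇒ p = - \frac{3}{4}.
Matching constants: q = 7p - 7q - 3 ⇒ q = - \frac{33}{32}.
General: x(n) = A·(-7)^n - \frac{3 n}{4} - \frac{33}{32}.
Apply x(0) = 5: A - \frac{33}{32} = 5 ⇒ A = \frac{193}{32}.
So x(n) = \frac{193 \left(-7\right)^{n}}{32} - \frac{3 n}{4} - \frac{33}{32}.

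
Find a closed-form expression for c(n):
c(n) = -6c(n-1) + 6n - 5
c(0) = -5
First-order linear with linear forcing.
Homogeneous solution: c_h(n) = A·(-6)^n.
Try particular c_p(n) = pn + q. Substituting:
  pn + q = -6(p(n-1) + q) + 6n - 5.
Matching the n-coefficient: p = -6p + 6 ⇒ p = \frac{6}{7}.
Matching constants: q = 6p - 6q - 5 ⇒ q = \frac{1}{49}.
General: c(n) = A·(-6)^n + \frac{6 n}{7} + \frac{1}{49}.
Apply c(0) = -5: A + \frac{1}{49} = -5 ⇒ A = - \frac{246}{49}.
So c(n) = - \frac{246 \left(-6\right)^{n}}{49} + \frac{6 n}{7} + \frac{1}{49}.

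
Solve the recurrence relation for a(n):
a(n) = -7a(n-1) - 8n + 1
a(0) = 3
First-order linear with linear forcing.
Homogeneous solution: a_h(n) = A·(-7)^n.
Try particular a_p(n) = pn + q. Substituting:
  pn + q = -7(p(n-1) + q) - 8n + 1.
Matching the n-coefficient: p = -7p - 8 ⇒ p = -1.
Matching constants: q = 7p - 7q + 1 ⇒ q = - \frac{3}{4}.
General: a(n) = A·(-7)^n - n - \frac{3}{4}.
Apply a(0) = 3: A - \frac{3}{4} = 3 ⇒ A = \frac{15}{4}.
So a(n) = \frac{15 \left(-7\right)^{n}}{4} - n - \frac{3}{4}.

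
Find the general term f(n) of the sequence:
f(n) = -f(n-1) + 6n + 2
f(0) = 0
First-order linear with linear forcing.
Homogeneous solution: f_h(n) = A·(-1)^n.
Try particular f_p(n) = pn + q. Substituting:
  pn + q = -(p(n-1) + q) + 6n + 2.
Matching the n-coefficient: p = -p + 6 ⇒ p = 3.
Matching constants: q = p - q + 2 ⇒ q = \frac{5}{2}.
General: f(n) = A·(-1)^n + 3 n + \frac{5}{2}.
Apply f(0) = 0: A + \frac{5}{2} = 0 ⇒ A = - \frac{5}{2}.
So f(n) = - \frac{5 \left(-1\right)^{n}}{2} + 3 n + \frac{5}{2}.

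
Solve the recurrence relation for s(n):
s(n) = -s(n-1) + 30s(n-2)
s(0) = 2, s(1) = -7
Characteristic equation: x² + x - 30 = 0, which factors as (x - (5))(x - (-6)) = 0.
Roots r₁ = 5, r₂ = -6 (distinct).
General solution: s(n) = A·(5)^n + B·(-6)^n.
From s(0) = 2: A + B = 2.
From s(1) = -7: 5A - 6B = -7.
Solving: A = \frac{5}{11}, B = \frac{17}{11}.
So s(n) = \frac{17 \left(-6\right)^{n}}{11} + \frac{5 \cdot 5^{n}}{11}.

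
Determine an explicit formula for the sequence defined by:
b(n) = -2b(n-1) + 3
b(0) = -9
First-order linear non-homogeneous.
Homogeneous solution: b_h(n) = A·(-2)^n.
Try constant particular solution b_p = K: K = -2K + 3 ⇒ K = 1.
General: b(n) = A·(-2)^n + 1.
Apply b(0) = -9: A + 1 = -9 ⇒ A = -10.
So b(n) = 1 - 10 \left(-2\right)^{n}.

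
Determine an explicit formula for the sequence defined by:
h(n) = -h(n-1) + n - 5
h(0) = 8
First-order linear with linear forcing.
Homogeneous solution: h_h(n) = A·(-1)^n.
Try particular h_p(n) = pn + q. Substituting:
  pn + q = -(p(n-1) + q) + n - 5.
Matching the n-coefficient: p = -p + 1 ⇒ p = \frac{1}{2}.
Matching constants: q = p - q - 5 ⇒ q = - \frac{9}{4}.
General: h(n) = A·(-1)^n + \frac{n}{2} - \frac{9}{4}.
Apply h(0) = 8: A - \frac{9}{4} = 8 ⇒ A = \frac{41}{4}.
So h(n) = \frac{41 \left(-1\right)^{n}}{4} + \frac{n}{2} - \frac{9}{4}.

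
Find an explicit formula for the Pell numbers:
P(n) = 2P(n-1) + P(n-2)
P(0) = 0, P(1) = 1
This is the Pell sequence.
Characteristic equation: x² - 2x - 1 = 0; roots r₁ = 1 + \sqrt{2}, r₂ = 1 - \sqrt{2}.
General: P(n) = A·r₁^n + B·r₂^n. Solving with P(0)=0, P(1)=1 gives A = \frac{\sqrt{2}}{4}, B = - \frac{\sqrt{2}}{4}.
So P(n) = \frac{\sqrt{2} \left(- \left(1 - \sqrt{2}\right)^{n} + \left(1 + \sqrt{2}\right)^{n}\right)}{4}.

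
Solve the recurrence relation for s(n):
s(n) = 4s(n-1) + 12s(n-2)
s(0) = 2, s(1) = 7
Characteristic equation: x² - 4x - 12 = 0, which factors as (x - (-2))(x - (6)) = 0.
Roots r₁ = -2, r₂ = 6 (distinct).
General solution: s(n) = A·(-2)^n + B·(6)^n.
From s(0) = 2: A + B = 2.
From s(1) = 7: -2A + 6B = 7.
Solving: A = \frac{5}{8}, B = \frac{11}{8}.
So s(n) = \frac{5 \left(-2\right)^{n}}{8} + \frac{11 \cdot 6^{n}}{8}.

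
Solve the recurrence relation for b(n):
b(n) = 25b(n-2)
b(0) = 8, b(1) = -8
Characteristic equation: x² - 25 = 0, which factors as (x - (-5))(x - (5)) = 0.
Roots r₁ = -5, r₂ = 5 (distinct).
General solution: b(n) = A·(-5)^n + B·(5)^n.
From b(0) = 8: A + B = 8.
From b(1) = -8: -5A + 5B = -8.
Solving: A = \frac{24}{5}, B = \frac{16}{5}.
So b(n) = \frac{24 \left(-5\right)^{n}}{5} + \frac{16 \cdot 5^{n}}{5}.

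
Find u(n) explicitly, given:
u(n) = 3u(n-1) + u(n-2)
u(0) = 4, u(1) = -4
Characteristic equation: x² - 3x - 1 = 0.
Discriminant Δ = (3)² + 4·(1) = 13.
Roots r₁,₂ = (3 ± √13)/2, so r₁ = \frac{3}{2} + \frac{\sqrt{13}}{2}, r₂ = \frac{3}{2} - \frac{\sqrt{13}}{2}.
General solution: u(n) = A·r₁^n + B·r₂^n.
From the initial conditions, A + B = 4 and r₁A + r₂B = -4.
Since r₁ - r₂ = √13: A = (-4 - (4)r₂)/√13 = 2 - \frac{10 \sqrt{13}}{13}, and B = 4 - A = 2 + \frac{10 \sqrt{13}}{13}.
So u(n) = \left(2 - \frac{10 \sqrt{13}}{13}\right)\left(\frac{3}{2} + \frac{\sqrt{13}}{2}\right)^n + \left(2 + \frac{10 \sqrt{13}}{13}\right)\left(\frac{3}{2} - \frac{\sqrt{13}}{2}\right)^n.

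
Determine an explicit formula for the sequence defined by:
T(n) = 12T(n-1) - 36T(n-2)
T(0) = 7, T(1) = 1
Characteristic equation: x² - 12x + 36 = 0, which is (x - (6))².
Repeated root r = 6.
General solution: T(n) = (A + Bn)·(6)^n.
From T(0) = 7: A = 7.
From T(1) = 1: (A + B)·(6) = 1 ⇒ B = - \frac{41}{6}.
So T(n) = \left(7 - \frac{41 n}{6}\right) \cdot (6)^n.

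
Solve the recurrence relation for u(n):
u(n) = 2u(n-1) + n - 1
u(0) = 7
First-order linear with linear forcing.
Homogeneous solution: u_h(n) = A·(2)^n.
Try particular u_p(n) = pn + q. Substituting:
  pn + q = 2(p(n-1) + q) + n - 1.
Matching the n-coefficient: p = 2p + 1 ⇒ p = -1.
Matching constants: q = -2p + 2q - 1 ⇒ q = -1.
General: u(n) = A·(2)^n - n - 1.
Apply u(0) = 7: A - 1 = 7 ⇒ A = 8.
So u(n) = 8 \cdot 2^{n} - n - 1.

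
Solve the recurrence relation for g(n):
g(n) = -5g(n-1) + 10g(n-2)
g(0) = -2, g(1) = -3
Characteristic equation: x² + 5x - 10 = 0.
Discriminant Δ = (-5)² + 4·(10) = 65.
Roots r₁,₂ = (-5 ± √65)/2, so r₁ = - \frac{5}{2} + \frac{\sqrt{65}}{2}, r₂ = - \frac{\sqrt{65}}{2} - \frac{5}{2}.
General solution: g(n) = A·r₁^n + B·r₂^n.
From the initial conditions, A + B = -2 and r₁A + r₂B = -3.
Since r₁ - r₂ = √65: A = (-3 - (-2)r₂)/√65 = -1 - \frac{8 \sqrt{65}}{65}, and B = -2 - A = -1 + \frac{8 \sqrt{65}}{65}.
So g(n) = \left(-1 - \frac{8 \sqrt{65}}{65}\right)\left(- \frac{5}{2} + \frac{\sqrt{65}}{2}\right)^n + \left(-1 + \frac{8 \sqrt{65}}{65}\right)\left(- \frac{\sqrt{65}}{2} - \frac{5}{2}\right)^n.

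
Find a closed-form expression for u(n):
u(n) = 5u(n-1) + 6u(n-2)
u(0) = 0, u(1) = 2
Characteristic equation: x² - 5x - 6 = 0, which factors as (x - (6))(x - (-1)) = 0.
Roots r₁ = 6, r₂ = -1 (distinct).
General solution: u(n) = A·(6)^n + B·(-1)^n.
From u(0) = 0: A + B = 0.
From u(1) = 2: 6A - B = 2.
Solving: A = \frac{2}{7}, B = - \frac{2}{7}.
So u(n) = - \frac{2 \left(-1\right)^{n}}{7} + \frac{2 \cdot 6^{n}}{7}.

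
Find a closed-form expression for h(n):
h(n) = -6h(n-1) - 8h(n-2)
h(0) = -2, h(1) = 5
Characteristic equation: x² + 6x + 8 = 0, which factors as (x - (-2))(x - (-4)) = 0.
Roots r₁ = -2, r₂ = -4 (distinct).
General solution: h(n) = A·(-2)^n + B·(-4)^n.
From h(0) = -2: A + B = -2.
From h(1) = 5: -2A - 4B = 5.
Solving: A = - \frac{3}{2}, B = - \frac{1}{2}.
So h(n) = - \frac{3 \left(-2\right)^{n}}{2} - \frac{\left(-4\right)^{n}}{2}.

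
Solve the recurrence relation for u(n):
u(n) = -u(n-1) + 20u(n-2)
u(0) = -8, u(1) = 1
Characteristic equation: x² + x - 20 = 0, which factors as (x - (-5))(x - (4)) = 0.
Roots r₁ = -5, r₂ = 4 (distinct).
General solution: u(n) = A·(-5)^n + B·(4)^n.
From u(0) = -8: A + B = -8.
From u(1) = 1: -5A + 4B = 1.
Solving: A = - \frac{11}{3}, B = - \frac{13}{3}.
So u(n) = - \frac{11 \left(-5\right)^{n}}{3} - \frac{13 \cdot 4^{n}}{3}.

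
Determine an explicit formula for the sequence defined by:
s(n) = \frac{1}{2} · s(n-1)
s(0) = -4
Pure geometric recurrence with ratio \frac{1}{2}.
By induction s(n) = s(0) · (\frac{1}{2})^n = - 4 \cdot 2^{- n}.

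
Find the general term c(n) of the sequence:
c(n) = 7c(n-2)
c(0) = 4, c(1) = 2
Characteristic equation: x² - 7 = 0.
Discriminant Δ = (0)² + 4·(7) = 28.
Roots r₁,₂ = (0 ± √28)/2, so r₁ = \sqrt{7}, r₂ = - \sqrt{7}.
General solution: c(n) = A·r₁^n + B·r₂^n.
From the initial conditions, A + B = 4 and r₁A + r₂B = 2.
Since r₁ - r₂ = √28: A = (2 - (4)r₂)/√28 = \frac{\sqrt{7}}{7} + 2, and B = 4 - A = 2 - \frac{\sqrt{7}}{7}.
So c(n) = \left(\frac{\sqrt{7}}{7} + 2\right)\left(\sqrt{7}\right)^n + \left(2 - \frac{\sqrt{7}}{7}\right)\left(- \sqrt{7}\right)^n.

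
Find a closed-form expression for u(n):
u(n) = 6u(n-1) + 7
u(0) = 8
First-order linear non-homogeneous.
Homogeneous solution: u_h(n) = A·(6)^n.
Try constant particular solution u_p = K: K = 6K + 7 ⇒ K = - \frac{7}{5}.
General: u(n) = A·(6)^n - \frac{7}{5}.
Apply u(0) = 8: A - \frac{7}{5} = 8 ⇒ A = \frac{47}{5}.
So u(n) = \frac{47 \cdot 6^{n}}{5} - \frac{7}{5}.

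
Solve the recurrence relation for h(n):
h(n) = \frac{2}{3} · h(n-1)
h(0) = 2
Pure geometric recurrence with ratio \frac{2}{3}.
By induction h(n) = h(0) · (\frac{2}{3})^n = 2 \left(\frac{2}{3}\right)^{n}.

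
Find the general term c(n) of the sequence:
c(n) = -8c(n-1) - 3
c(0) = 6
First-order linear non-homogeneous.
Homogeneous solution: c_h(n) = A·(-8)^n.
Try constant particular solution c_p = K: K = -8K - 3 ⇒ K = - \frac{1}{3}.
General: c(n) = A·(-8)^n - \frac{1}{3}.
Apply c(0) = 6: A - \frac{1}{3} = 6 ⇒ A = \frac{19}{3}.
So c(n) = \frac{19 \left(-8\right)^{n}}{3} - \frac{1}{3}.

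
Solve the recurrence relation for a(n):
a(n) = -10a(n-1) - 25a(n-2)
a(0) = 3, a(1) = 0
Characteristic equation: x² + 10x + 25 = 0, which is (x - (-5))².
Repeated root r = -5.
General solution: a(n) = (A + Bn)·(-5)^n.
From a(0) = 3: A = 3.
From a(1) = 0: (A + B)·(-5) = 0 ⇒ B = -3.
So a(n) = \left(3 - 3 n\right) \cdot (-5)^n.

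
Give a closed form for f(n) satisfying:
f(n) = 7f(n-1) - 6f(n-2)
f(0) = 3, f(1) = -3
Characteristic equation: x² - 7x + 6 = 0, which factors as (x - (6))(x - (1)) = 0.
Roots r₁ = 6, r₂ = 1 (distinct).
General solution: f(n) = A·(6)^n + B·(1)^n.
From f(0) = 3: A + B = 3.
From f(1) = -3: 6A + B = -3.
Solving: A = - \frac{6}{5}, B = \frac{21}{5}.
So f(n) = \frac{21}{5} - \frac{6 \cdot 6^{n}}{5}.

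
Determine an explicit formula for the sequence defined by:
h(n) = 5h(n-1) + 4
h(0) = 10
First-order linear non-homogeneous.
Homogeneous solution: h_h(n) = A·(5)^n.
Try constant particular solution h_p = K: K = 5K + 4 ⇒ K = -1.
General: h(n) = A·(5)^n - 1.
Apply h(0) = 10: A - 1 = 10 ⇒ A = 11.
So h(n) = 11 \cdot 5^{n} - 1.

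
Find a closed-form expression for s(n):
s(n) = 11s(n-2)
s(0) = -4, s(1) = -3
Characteristic equation: x² - 11 = 0.
Discriminant Δ = (0)² + 4·(11) = 44.
Roots r₁,₂ = (0 ± √44)/2, so r₁ = \sqrt{11}, r₂ = - \sqrt{11}.
General solution: s(n) = A·r₁^n + B·r₂^n.
From the initial conditions, A + B = -4 and r₁A + r₂B = -3.
Since r₁ - r₂ = √44: A = (-3 - (-4)r₂)/√44 = -2 - \frac{3 \sqrt{11}}{22}, and B = -4 - A = -2 + \frac{3 \sqrt{11}}{22}.
So s(n) = \left(-2 - \frac{3 \sqrt{11}}{22}\right)\left(\sqrt{11}\right)^n + \left(-2 + \frac{3 \sqrt{11}}{22}\right)\left(- \sqrt{11}\right)^n.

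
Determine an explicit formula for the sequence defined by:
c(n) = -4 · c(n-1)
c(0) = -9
Pure geometric recurrence with ratio -4.
By induction c(n) = c(0) · (-4)^n = - 9 \left(-4\right)^{n}.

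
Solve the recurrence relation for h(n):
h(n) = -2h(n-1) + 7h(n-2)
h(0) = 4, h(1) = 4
Characteristic equation: x² + 2x - 7 = 0.
Discriminant Δ = (-2)² + 4·(7) = 32.
Roots r₁,₂ = (-2 ± √32)/2, so r₁ = -1 + 2 \sqrt{2}, r₂ = - 2 \sqrt{2} - 1.
General solution: h(n) = A·r₁^n + B·r₂^n.
From the initial conditions, A + B = 4 and r₁A + r₂B = 4.
Since r₁ - r₂ = √32: A = (4 - (4)r₂)/√32 = \sqrt{2} + 2, and B = 4 - A = 2 - \sqrt{2}.
So h(n) = \left(\sqrt{2} + 2\right)\left(-1 + 2 \sqrt{2}\right)^n + \left(2 - \sqrt{2}\right)\left(- 2 \sqrt{2} - 1\right)^n.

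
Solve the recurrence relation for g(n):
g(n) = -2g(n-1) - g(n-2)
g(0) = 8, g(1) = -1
Characteristic equation: x² + 2x + 1 = 0, which is (x - (-1))².
Repeated root r = -1.
General solution: g(n) = (A + Bn)·(-1)^n.
From g(0) = 8: A = 8.
From g(1) = -1: (A + B)·(-1) = -1 ⇒ B = -7.
So g(n) = \left(8 - 7 n\right) \cdot (-1)^n.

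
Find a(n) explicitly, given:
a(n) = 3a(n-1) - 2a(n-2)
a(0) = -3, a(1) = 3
Characteristic equation: x² - 3x + 2 = 0, which factors as (x - (1))(x - (2)) = 0.
Roots r₁ = 1, r₂ = 2 (distinct).
General solution: a(n) = A·(1)^n + B·(2)^n.
From a(0) = -3: A + B = -3.
From a(1) = 3: A + 2B = 3.
Solving: A = -9, B = 6.
So a(n) = 6 \cdot 2^{n} - 9.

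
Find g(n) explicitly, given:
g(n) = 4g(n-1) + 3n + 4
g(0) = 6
First-order linear with linear forcing.
Homogeneous solution: g_h(n) = A·(4)^n.
Try particular g_p(n) = pn + q. Substituting:
  pn + q = 4(p(n-1) + q) + 3n + 4.
Matching the n-coefficient: p = 4p + 3 ⇒ p = -1.
Matching constants: q = -4p + 4q + 4 ⇒ q = - \frac{8}{3}.
General: g(n) = A·(4)^n - n - \frac{8}{3}.
Apply g(0) = 6: A - \frac{8}{3} = 6 ⇒ A = \frac{26}{3}.
So g(n) = \frac{26 \cdot 4^{n}}{3} - n - \frac{8}{3}.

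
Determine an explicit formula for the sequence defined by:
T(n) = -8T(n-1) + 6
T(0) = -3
First-order linear non-homogeneous.
Homogeneous solution: T_h(n) = A·(-8)^n.
Try constant particular solution T_p = K: K = -8K + 6 ⇒ K = \frac{2}{3}.
General: T(n) = A·(-8)^n + \frac{2}{3}.
Apply T(0) = -3: A + \frac{2}{3} = -3 ⇒ A = - \frac{11}{3}.
So T(n) = \frac{2}{3} - \frac{11 \left(-8\right)^{n}}{3}.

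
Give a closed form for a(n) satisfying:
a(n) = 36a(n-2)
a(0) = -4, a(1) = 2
Characteristic equation: x² - 36 = 0, which factors as (x - (6))(x - (-6)) = 0.
Roots r₁ = 6, r₂ = -6 (distinct).
General solution: a(n) = A·(6)^n + B·(-6)^n.
From a(0) = -4: A + B = -4.
From a(1) = 2: 6A - 6B = 2.
Solving: A = - \frac{11}{6}, B = - \frac{13}{6}.
So a(n) = - \frac{13 \left(-6\right)^{n}}{6} - \frac{11 \cdot 6^{n}}{6}.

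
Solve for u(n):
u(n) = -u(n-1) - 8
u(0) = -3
First-order linear non-homogeneous.
Homogeneous solution: u_h(n) = A·(-1)^n.
Try constant particular solution u_p = K: K = -K - 8 ⇒ K = -4.
General: u(n) = A·(-1)^n - 4.
Apply u(0) = -3: A - 4 = -3 ⇒ A = 1.
So u(n) = \left(-1\right)^{n} - 4.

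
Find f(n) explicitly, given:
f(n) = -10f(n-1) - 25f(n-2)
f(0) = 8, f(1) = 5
Characteristic equation: x² + 10x + 25 = 0, which is (x - (-5))².
Repeated root r = -5.
General solution: f(n) = (A + Bn)·(-5)^n.
From f(0) = 8: A = 8.
From f(1) = 5: (A + B)·(-5) = 5 ⇒ B = -9.
So f(n) = \left(8 - 9 n\right) \cdot (-5)^n.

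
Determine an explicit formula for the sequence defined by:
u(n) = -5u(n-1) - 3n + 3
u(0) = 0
First-order linear with linear forcing.
Homogeneous solution: u_h(n) = A·(-5)^n.
Try particular u_p(n) = pn + q. Substituting:
  pn + q = -5(p(n-1) + q) - 3n + 3.
Matching the n-coefficient: p = -5p - 3 ⇒ p = - \frac{1}{2}.
Matching constants: q = 5p - 5q + 3 ⇒ q = \frac{1}{12}.
General: u(n) = A·(-5)^n - \frac{n}{2} + \frac{1}{12}.
Apply u(0) = 0: A + \frac{1}{12} = 0 ⇒ A = - \frac{1}{12}.
So u(n) = - \frac{\left(-5\right)^{n}}{12} - \frac{n}{2} + \frac{1}{12}.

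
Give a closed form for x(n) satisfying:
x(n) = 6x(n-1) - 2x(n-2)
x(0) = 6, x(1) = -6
Characteristic equation: x² - 6x + 2 = 0.
Discriminant Δ = (6)² + 4·(-2) = 28.
Roots r₁,₂ = (6 ± √28)/2, so r₁ = \sqrt{7} + 3, r₂ = 3 - \sqrt{7}.
General solution: x(n) = A·r₁^n + B·r₂^n.
From the initial conditions, A + B = 6 and r₁A + r₂B = -6.
Since r₁ - r₂ = √28: A = (-6 - (6)r₂)/√28 = 3 - \frac{12 \sqrt{7}}{7}, and B = 6 - A = 3 + \frac{12 \sqrt{7}}{7}.
So x(n) = \left(3 - \frac{12 \sqrt{7}}{7}\right)\left(\sqrt{7} + 3\right)^n + \left(3 + \frac{12 \sqrt{7}}{7}\right)\left(3 - \sqrt{7}\right)^n.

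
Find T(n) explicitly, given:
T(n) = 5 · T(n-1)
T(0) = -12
Pure geometric recurrence with ratio 5.
By induction T(n) = T(0) · (5)^n = - 12 \cdot 5^{n}.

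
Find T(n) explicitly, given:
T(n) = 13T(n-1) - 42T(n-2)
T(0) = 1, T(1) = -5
Characteristic equation: x² - 13x + 42 = 0, which factors as (x - (7))(x - (6)) = 0.
Roots r₁ = 7, r₂ = 6 (distinct).
General solution: T(n) = A·(7)^n + B·(6)^n.
From T(0) = 1: A + B = 1.
From T(1) = -5: 7A + 6B = -5.
Solving: A = -11, B = 12.
So T(n) = 12 \cdot 6^{n} - 11 \cdot 7^{n}.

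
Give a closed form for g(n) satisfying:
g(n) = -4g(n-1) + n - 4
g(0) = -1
First-order linear with linear forcing.
Homogeneous solution: g_h(n) = A·(-4)^n.
Try particular g_p(n) = pn + q. Substituting:
  pn + q = -4(p(n-1) + q) + n - 4.
Matching the n-coefficient: p = -4p + 1 ⇒ p = \frac{1}{5}.
Matching constants: q = 4p - 4q - 4 ⇒ q = - \frac{16}{25}.
General: g(n) = A·(-4)^n + \frac{n}{5} - \frac{16}{25}.
Apply g(0) = -1: A - \frac{16}{25} = -1 ⇒ A = - \frac{9}{25}.
So g(n) = - \frac{9 \left(-4\right)^{n}}{25} + \frac{n}{5} - \frac{16}{25}.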